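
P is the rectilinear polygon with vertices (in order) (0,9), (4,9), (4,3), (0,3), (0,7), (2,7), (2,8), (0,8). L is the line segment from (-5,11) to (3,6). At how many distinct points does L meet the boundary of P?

1

The segment meets the boundary at (1.4,7).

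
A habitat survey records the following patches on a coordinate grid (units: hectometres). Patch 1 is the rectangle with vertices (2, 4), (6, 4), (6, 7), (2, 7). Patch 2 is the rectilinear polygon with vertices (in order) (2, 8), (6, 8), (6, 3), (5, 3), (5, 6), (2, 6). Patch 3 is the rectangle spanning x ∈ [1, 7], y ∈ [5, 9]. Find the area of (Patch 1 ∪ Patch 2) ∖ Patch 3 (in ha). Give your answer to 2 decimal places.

5.00

|Patch 1 ∪ Patch 2| = 17.
|(Patch 1 ∪ Patch 2) ∩ Patch 3| = 12.
|(Patch 1 ∪ Patch 2) ∖ Patch 3| = 17 − 12 = 5.00.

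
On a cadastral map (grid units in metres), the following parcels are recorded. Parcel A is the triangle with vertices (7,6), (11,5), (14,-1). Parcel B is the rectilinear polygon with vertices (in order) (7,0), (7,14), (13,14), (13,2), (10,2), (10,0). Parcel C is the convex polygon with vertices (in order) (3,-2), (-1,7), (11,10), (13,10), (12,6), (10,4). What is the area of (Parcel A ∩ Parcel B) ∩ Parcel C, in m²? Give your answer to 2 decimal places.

The region (Parcel A ∩ Parcel B) ∩ Parcel C is the polygon with vertices (7,6), (11,5), (10,4), (9.461,3.538).
By the shoelace formula its area is 3.73.

3.73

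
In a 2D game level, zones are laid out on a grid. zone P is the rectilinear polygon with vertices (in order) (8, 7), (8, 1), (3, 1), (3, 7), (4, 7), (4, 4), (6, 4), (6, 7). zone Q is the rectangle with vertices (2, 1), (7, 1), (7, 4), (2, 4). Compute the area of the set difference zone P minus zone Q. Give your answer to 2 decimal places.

|zone P| = 24, |zone P∩zone Q| = 12.
|zone P ∖ zone Q| = |zone P| − |zone P∩zone Q| = 24 − 12 = 12.00.

12.00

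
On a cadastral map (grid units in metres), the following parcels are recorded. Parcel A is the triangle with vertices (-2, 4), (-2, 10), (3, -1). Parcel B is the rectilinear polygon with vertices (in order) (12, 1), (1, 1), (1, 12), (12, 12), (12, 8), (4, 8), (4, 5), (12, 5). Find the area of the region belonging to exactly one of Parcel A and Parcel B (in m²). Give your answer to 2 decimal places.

109.38

|Parcel A| = 15, |Parcel B| = 97, |Parcel A∩Parcel B| = 1.3091.
|Parcel A △ Parcel B| = |Parcel A| + |Parcel B| − 2·|Parcel A∩Parcel B| = 15 + 97 − 2.6182 = 109.38.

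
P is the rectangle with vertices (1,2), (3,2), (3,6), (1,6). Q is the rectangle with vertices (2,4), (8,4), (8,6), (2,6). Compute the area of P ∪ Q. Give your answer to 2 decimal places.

18.00

By inclusion–exclusion:
Individual areas: |P| = 8, |Q| = 12.
|P∩Q|: x∈[2,3], y∈[4,6] → 1·2 = 2.
|P ∪ Q| = 20 − 2 = 18.00.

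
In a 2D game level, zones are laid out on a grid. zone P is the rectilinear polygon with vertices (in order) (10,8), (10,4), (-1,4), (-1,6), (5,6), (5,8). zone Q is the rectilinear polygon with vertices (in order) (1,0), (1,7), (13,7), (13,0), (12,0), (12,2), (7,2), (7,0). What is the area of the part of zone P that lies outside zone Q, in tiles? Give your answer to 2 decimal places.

|zone P| = 32, |zone P∩zone Q| = 23.
|zone P ∖ zone Q| = |zone P| − |zone P∩zone Q| = 32 − 23 = 9.00.

9.00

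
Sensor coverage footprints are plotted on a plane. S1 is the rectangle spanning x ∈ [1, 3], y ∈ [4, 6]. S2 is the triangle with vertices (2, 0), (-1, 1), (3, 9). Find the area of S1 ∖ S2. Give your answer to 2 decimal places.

1.14

|S1| = 4, |S1∩S2| = 2.8611.
|S1 ∖ S2| = |S1| − |S1∩S2| = 4 − 2.8611 = 1.14.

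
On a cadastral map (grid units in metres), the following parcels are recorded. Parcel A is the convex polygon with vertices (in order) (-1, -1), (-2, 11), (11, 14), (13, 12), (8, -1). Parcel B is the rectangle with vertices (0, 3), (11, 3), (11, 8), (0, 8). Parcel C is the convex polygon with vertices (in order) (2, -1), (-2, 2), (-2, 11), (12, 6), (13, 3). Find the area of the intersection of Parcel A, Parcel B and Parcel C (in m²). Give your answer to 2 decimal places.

48.48

The intersection is the polygon with vertices (0,3), (0,8), (6.4,8), (10.85,6.411), (9.539,3).
By the shoelace formula its area is 48.48.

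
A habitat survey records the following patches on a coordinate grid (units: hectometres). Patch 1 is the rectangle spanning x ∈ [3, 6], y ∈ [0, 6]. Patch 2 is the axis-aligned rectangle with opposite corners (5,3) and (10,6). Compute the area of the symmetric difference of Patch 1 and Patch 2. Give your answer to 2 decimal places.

27.00

|Patch 1∩Patch 2|: x∈[5,6], y∈[3,6] → 1·3 = 3.
|Patch 1 △ Patch 2| = |Patch 1| + |Patch 2| − 2·|Patch 1∩Patch 2| = 18 + 15 − 6 = 27.00.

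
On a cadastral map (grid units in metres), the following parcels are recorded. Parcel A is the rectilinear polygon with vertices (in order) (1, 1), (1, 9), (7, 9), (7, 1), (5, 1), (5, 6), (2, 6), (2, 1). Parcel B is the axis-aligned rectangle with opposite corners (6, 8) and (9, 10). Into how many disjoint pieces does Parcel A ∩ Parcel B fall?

1

Parcel A ∩ Parcel B is a single connected region.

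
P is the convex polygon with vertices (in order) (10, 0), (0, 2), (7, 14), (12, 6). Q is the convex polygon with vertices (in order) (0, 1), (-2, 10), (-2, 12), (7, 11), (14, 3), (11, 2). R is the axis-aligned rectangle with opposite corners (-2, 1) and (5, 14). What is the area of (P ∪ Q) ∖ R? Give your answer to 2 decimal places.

|P ∪ Q| = 136.08.
|(P ∪ Q) ∩ R| = 64.4965.
|(P ∪ Q) ∖ R| = 136.08 − 64.4965 = 71.58.

71.58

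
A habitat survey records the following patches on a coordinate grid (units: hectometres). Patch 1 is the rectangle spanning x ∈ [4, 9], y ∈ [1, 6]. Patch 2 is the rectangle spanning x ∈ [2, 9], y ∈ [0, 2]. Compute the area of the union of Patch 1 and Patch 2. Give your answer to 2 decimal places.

By inclusion–exclusion:
Individual areas: |Patch 1| = 25, |Patch 2| = 14.
|Patch 1∩Patch 2|: x∈[4,9], y∈[1,2] → 5·1 = 5.
|Patch 1 ∪ Patch 2| = 39 − 5 = 34.00.

34.00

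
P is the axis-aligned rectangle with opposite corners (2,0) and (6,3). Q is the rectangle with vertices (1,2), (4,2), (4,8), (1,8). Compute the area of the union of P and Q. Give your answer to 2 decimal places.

28.00

By inclusion–exclusion:
Individual areas: |P| = 12, |Q| = 18.
|P∩Q|: x∈[2,4], y∈[2,3] → 2·1 = 2.
|P ∪ Q| = 30 − 2 = 28.00.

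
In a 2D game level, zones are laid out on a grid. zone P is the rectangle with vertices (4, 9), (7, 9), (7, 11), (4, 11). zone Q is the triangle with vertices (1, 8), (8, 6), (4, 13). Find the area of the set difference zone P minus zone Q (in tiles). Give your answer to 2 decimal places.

2.57

|zone P| = 6, |zone P∩zone Q| = 3.4286.
|zone P ∖ zone Q| = |zone P| − |zone P∩zone Q| = 6 − 3.4286 = 2.57.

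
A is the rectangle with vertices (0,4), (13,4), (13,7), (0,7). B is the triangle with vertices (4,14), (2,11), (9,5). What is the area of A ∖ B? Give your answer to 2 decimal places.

37.78

|A| = 39, |A∩B| = 1.2222.
|A ∖ B| = |A| − |A∩B| = 39 − 1.2222 = 37.78.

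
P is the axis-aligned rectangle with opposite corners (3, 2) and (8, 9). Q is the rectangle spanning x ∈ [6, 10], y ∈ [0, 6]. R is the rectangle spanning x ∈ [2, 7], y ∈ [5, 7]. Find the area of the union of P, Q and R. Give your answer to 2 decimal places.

By inclusion–exclusion:
Individual areas: |P| = 35, |Q| = 24, |R| = 10.
|P∩Q|: x∈[6,8], y∈[2,6] → 2·4 = 8.
|P∩R|: x∈[3,7], y∈[5,7] → 4·2 = 8.
|Q∩R|: x∈[6,7], y∈[5,6] → 1·1 = 1.
|P∩Q∩R| = 1.
|P ∪ Q ∪ R| = 69 − 17 + 1 = 53.00.

53.00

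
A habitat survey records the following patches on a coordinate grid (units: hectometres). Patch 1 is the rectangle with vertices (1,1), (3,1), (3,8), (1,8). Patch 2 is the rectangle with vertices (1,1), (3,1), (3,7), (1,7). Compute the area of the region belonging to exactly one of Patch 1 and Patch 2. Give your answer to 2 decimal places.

|Patch 1∩Patch 2|: x∈[1,3], y∈[1,7] → 2·6 = 12.
|Patch 1 △ Patch 2| = |Patch 1| + |Patch 2| − 2·|Patch 1∩Patch 2| = 14 + 12 − 24 = 2.00.

2.00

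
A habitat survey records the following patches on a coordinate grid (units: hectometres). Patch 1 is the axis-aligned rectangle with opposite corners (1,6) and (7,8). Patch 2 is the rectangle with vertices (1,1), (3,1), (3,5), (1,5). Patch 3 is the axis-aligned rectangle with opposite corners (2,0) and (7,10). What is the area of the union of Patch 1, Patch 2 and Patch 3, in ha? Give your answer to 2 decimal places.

By inclusion–exclusion:
Individual areas: |Patch 1| = 12, |Patch 2| = 8, |Patch 3| = 50.
|Patch 1∩Patch 2| = 0 (no overlap).
|Patch 1∩Patch 3|: x∈[2,7], y∈[6,8] → 5·2 = 10.
|Patch 2∩Patch 3|: x∈[2,3], y∈[1,5] → 1·4 = 4.
|Patch 1∩Patch 2∩Patch 3| = 0.
|Patch 1 ∪ Patch 2 ∪ Patch 3| = 70 − 14 + 0 = 56.00.

56.00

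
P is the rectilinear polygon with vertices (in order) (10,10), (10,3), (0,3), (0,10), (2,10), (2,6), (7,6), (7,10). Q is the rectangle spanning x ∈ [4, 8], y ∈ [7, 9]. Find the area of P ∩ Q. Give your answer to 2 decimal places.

2.00

The intersection is the polygon with vertices (7,9), (8,9), (8,7), (7,7).
By the shoelace formula its area is 2.00.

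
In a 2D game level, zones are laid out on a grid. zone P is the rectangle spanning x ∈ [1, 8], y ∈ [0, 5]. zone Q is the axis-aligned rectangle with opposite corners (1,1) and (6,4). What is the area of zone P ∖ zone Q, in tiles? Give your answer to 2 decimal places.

|zone P∩zone Q|: x∈[1,6], y∈[1,4] → 5·3 = 15.
|zone P| = 35.
|zone P ∖ zone Q| = |zone P| − |zone P∩zone Q| = 35 − 15 = 20.00.

20.00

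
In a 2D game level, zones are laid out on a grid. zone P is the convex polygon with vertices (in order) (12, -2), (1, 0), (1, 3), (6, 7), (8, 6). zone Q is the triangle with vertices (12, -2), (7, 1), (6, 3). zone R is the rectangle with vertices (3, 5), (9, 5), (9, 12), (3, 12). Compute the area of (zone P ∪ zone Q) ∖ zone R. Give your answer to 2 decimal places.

51.25

|zone P ∪ zone Q| = 57.
|(zone P ∪ zone Q) ∩ zone R| = 5.75.
|(zone P ∪ zone Q) ∖ zone R| = 57 − 5.75 = 51.25.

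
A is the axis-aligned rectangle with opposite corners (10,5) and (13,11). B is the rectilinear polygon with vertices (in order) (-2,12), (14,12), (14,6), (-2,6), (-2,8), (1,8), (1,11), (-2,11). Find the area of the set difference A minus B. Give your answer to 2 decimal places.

|A| = 18, |A∩B| = 15.
|A ∖ B| = |A| − |A∩B| = 18 − 15 = 3.00.

3.00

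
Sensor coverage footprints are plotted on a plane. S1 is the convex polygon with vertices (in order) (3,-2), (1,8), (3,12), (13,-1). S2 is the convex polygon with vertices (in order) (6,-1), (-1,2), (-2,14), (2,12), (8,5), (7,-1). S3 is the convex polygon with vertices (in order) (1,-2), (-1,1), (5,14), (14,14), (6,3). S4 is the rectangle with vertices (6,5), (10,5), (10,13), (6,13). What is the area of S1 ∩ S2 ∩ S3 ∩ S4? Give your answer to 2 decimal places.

The intersection is the polygon with vertices (7.455,5), (6,5), (6,7.333), (7.705,5.344).
By the shoelace formula its area is 2.24.

2.24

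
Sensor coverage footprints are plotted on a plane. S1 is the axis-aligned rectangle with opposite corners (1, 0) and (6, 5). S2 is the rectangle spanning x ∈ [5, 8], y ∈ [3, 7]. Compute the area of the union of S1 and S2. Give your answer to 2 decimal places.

By inclusion–exclusion:
Individual areas: |S1| = 25, |S2| = 12.
|S1∩S2|: x∈[5,6], y∈[3,5] → 1·2 = 2.
|S1 ∪ S2| = 37 − 2 = 35.00.

35.00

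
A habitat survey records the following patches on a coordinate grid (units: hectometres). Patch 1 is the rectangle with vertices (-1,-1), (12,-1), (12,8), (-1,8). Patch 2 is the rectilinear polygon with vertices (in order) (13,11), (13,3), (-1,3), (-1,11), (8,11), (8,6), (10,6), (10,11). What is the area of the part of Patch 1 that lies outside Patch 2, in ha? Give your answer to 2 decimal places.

56.00

|Patch 1| = 117, |Patch 1∩Patch 2| = 61.
|Patch 1 ∖ Patch 2| = |Patch 1| − |Patch 1∩Patch 2| = 117 − 61 = 56.00.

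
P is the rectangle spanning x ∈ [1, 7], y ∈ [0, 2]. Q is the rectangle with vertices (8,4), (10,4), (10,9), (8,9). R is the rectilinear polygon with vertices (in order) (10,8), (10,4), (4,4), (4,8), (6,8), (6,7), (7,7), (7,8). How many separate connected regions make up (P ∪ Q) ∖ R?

(P ∪ Q) ∖ R splits into 2 disjoint pieces (area 12, area 2).

2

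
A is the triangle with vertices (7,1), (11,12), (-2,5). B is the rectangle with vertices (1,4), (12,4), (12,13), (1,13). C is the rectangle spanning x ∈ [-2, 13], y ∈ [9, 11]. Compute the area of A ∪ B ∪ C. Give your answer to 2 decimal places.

By inclusion–exclusion:
Individual areas: |A| = 57.5, |B| = 99, |C| = 30.
|A∩B| = 41.4406.
|A∩C| = 5.974.
|B∩C|: x∈[1,12], y∈[9,11] → 11·2 = 22.
|A∩B∩C| = 5.974.
|A ∪ B ∪ C| = 186.5 − 69.4146 + 5.974 = 123.06.

123.06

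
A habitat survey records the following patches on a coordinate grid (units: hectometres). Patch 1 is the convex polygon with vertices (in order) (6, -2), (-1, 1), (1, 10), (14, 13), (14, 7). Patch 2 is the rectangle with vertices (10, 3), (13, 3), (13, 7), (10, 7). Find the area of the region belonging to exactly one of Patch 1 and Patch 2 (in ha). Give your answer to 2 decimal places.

|Patch 1| = 144, |Patch 2| = 12, |Patch 1∩Patch 2| = 8.3264.
|Patch 1 △ Patch 2| = |Patch 1| + |Patch 2| − 2·|Patch 1∩Patch 2| = 144 + 12 − 16.6528 = 139.35.

139.35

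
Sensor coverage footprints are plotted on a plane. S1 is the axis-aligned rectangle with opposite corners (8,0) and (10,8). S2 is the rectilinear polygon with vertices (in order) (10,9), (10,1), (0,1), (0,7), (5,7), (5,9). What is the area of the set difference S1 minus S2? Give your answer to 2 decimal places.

2.00

|S1| = 16, |S1∩S2| = 14.
|S1 ∖ S2| = |S1| − |S1∩S2| = 16 − 14 = 2.00.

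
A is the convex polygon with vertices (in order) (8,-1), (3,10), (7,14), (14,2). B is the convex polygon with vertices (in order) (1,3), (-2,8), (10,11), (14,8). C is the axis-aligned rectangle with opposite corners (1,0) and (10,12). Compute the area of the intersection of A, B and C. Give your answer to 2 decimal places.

26.50

The intersection is the polygon with vertices (8.909,10.727), (10,8.857), (10,6.462), (5.411,4.696), (3.306,9.326).
By the shoelace formula its area is 26.50.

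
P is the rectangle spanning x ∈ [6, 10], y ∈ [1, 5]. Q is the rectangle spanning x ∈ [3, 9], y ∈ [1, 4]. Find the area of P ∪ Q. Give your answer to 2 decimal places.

25.00

By inclusion–exclusion:
Individual areas: |P| = 16, |Q| = 18.
|P∩Q|: x∈[6,9], y∈[1,4] → 3·3 = 9.
|P ∪ Q| = 34 − 9 = 25.00.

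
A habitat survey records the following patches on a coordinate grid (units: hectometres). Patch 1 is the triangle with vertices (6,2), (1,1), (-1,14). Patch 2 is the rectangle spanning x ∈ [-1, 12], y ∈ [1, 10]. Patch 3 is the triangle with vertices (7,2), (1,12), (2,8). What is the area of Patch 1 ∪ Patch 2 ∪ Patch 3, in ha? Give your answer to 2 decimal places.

By inclusion–exclusion:
Individual areas: |Patch 1| = 33.5, |Patch 2| = 117, |Patch 3| = 7.
|Patch 1∩Patch 2| = 30.0641.
|Patch 1∩Patch 3| = 0.875.
|Patch 2∩Patch 3| = 6.3.
|Patch 1∩Patch 2∩Patch 3| = 0.875.
|Patch 1 ∪ Patch 2 ∪ Patch 3| = 157.5 − 37.2391 + 0.875 = 121.14.

121.14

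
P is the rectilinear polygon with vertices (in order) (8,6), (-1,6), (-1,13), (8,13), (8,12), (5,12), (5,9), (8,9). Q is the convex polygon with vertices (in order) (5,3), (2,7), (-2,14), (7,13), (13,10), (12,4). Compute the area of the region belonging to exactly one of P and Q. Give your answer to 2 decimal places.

|P| = 54, |Q| = 102, |P∩Q| = 42.5.
|P △ Q| = |P| + |Q| − 2·|P∩Q| = 54 + 102 − 85 = 71.00.

71.00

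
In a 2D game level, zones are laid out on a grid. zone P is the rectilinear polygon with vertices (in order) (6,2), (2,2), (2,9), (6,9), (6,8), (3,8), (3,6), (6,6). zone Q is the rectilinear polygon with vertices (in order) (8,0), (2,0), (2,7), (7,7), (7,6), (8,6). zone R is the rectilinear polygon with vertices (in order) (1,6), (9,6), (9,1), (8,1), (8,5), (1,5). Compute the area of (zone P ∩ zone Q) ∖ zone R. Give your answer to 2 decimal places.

|zone P ∩ zone Q| = 17.
|(zone P ∩ zone Q) ∩ zone R| = 4.
|(zone P ∩ zone Q) ∖ zone R| = 17 − 4 = 13.00.

13.00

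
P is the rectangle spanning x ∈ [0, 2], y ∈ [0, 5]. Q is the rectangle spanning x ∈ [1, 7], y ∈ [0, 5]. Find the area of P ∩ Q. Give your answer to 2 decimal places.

5.00

|P∩Q|: x∈[1,2], y∈[0,5] → 1·5 = 5.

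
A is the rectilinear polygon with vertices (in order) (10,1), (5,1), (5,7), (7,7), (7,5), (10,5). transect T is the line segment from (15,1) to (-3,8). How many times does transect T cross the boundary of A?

2

The segment meets the boundary at (5,4.889), (10,2.944).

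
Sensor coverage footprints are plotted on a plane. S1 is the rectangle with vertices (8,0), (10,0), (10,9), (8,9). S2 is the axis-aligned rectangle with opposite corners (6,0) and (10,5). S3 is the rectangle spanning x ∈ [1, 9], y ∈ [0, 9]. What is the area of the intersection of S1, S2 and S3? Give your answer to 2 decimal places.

The intersection is the polygon with vertices (8,0), (8,5), (9,5), (9,0).
By the shoelace formula its area is 5.00.

5.00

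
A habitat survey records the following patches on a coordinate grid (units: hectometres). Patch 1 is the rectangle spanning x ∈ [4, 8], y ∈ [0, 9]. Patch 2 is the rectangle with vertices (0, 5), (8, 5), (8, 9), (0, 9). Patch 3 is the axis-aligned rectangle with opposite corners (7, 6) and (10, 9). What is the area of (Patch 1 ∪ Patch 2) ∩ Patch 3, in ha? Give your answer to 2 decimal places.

The region (Patch 1 ∪ Patch 2) ∩ Patch 3 is the polygon with vertices (8,9), (8,6), (7,6), (7,9).
By the shoelace formula its area is 3.00.

3.00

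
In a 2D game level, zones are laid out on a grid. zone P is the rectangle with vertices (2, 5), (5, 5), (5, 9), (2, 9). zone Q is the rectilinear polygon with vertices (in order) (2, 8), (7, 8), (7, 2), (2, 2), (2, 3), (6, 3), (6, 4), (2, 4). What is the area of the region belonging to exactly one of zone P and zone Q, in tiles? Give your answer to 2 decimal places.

|zone P| = 12, |zone Q| = 26, |zone P∩zone Q| = 9.
|zone P △ zone Q| = |zone P| + |zone Q| − 2·|zone P∩zone Q| = 12 + 26 − 18 = 20.00.

20.00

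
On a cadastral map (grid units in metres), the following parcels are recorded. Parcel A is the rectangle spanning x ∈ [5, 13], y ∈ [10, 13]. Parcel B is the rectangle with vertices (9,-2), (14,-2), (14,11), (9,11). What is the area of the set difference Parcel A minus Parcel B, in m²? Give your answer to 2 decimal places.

20.00

|Parcel A∩Parcel B|: x∈[9,13], y∈[10,11] → 4·1 = 4.
|Parcel A| = 24.
|Parcel A ∖ Parcel B| = |Parcel A| − |Parcel A∩Parcel B| = 24 − 4 = 20.00.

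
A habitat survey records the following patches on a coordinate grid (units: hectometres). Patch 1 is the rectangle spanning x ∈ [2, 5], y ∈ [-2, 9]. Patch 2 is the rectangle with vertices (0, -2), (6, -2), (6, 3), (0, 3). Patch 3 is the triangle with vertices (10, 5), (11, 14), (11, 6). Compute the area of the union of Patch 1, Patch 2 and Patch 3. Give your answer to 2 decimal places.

By inclusion–exclusion:
Individual areas: |Patch 1| = 33, |Patch 2| = 30, |Patch 3| = 4.
|Patch 1∩Patch 2|: x∈[2,5], y∈[-2,3] → 3·5 = 15.
|Patch 1∩Patch 3| = 0.
|Patch 2∩Patch 3| = 0.
|Patch 1∩Patch 2∩Patch 3| = 0.
|Patch 1 ∪ Patch 2 ∪ Patch 3| = 67 − 15 + 0 = 52.00.

52.00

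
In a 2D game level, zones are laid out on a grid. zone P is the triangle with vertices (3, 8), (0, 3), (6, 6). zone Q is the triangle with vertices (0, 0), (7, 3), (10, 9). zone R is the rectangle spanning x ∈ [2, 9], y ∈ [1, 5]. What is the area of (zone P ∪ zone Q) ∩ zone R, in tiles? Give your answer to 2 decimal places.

|zone P ∪ zone Q| = 27.
|(zone P ∪ zone Q) ∩ zone R| = 11.64.

11.64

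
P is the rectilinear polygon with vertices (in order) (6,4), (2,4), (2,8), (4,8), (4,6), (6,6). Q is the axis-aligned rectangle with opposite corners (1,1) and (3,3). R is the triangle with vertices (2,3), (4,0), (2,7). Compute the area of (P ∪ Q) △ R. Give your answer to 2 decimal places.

|P ∪ Q| = 16.
|(P ∪ Q) ∩ R| = 2.0357.
|(P ∪ Q) △ R| = 16 + 4 − 4.0714 = 15.93.

15.93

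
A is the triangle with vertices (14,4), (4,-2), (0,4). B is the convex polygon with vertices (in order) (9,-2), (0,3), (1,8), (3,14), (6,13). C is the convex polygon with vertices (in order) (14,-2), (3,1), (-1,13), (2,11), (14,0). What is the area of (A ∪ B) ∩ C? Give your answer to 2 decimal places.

56.75

|A ∪ B| = 97.7431.
|(A ∪ B) ∩ C| = 56.75.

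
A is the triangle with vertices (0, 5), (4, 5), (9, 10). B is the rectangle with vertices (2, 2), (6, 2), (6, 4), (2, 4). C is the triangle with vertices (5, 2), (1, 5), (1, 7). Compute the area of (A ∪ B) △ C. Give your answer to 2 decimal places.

|A ∪ B| = 18.
|(A ∪ B) ∩ C| = 2.0889.
|(A ∪ B) △ C| = 18 + 4 − 4.1778 = 17.82.

17.82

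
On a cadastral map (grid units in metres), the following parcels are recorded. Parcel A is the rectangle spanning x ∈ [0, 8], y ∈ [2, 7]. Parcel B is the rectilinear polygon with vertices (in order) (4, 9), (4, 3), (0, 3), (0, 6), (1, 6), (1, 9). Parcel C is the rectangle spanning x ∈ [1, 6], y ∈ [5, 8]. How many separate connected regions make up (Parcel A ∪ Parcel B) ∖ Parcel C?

2

(Parcel A ∪ Parcel B) ∖ Parcel C splits into 2 disjoint pieces (area 30, area 3).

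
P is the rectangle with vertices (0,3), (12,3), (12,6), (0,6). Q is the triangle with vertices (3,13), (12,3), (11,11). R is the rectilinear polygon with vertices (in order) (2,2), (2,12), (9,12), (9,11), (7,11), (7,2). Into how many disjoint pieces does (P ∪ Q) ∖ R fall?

3

(P ∪ Q) ∖ R splits into 3 disjoint pieces (area 34.1236, area 6, area 1.55).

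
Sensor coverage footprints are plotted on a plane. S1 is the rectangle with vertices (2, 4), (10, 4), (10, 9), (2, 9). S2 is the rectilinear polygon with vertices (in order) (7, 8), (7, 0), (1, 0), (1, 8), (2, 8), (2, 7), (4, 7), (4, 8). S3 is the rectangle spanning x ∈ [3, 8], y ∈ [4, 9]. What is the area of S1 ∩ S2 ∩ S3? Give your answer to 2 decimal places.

The intersection is the polygon with vertices (4,7), (4,8), (7,8), (7,4), (3,4), (3,7).
By the shoelace formula its area is 15.00.

15.00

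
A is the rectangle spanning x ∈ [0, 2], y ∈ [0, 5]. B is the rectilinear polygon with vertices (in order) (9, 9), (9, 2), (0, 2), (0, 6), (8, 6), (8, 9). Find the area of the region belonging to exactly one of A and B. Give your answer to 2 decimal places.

37.00

|A| = 10, |B| = 39, |A∩B| = 6.
|A △ B| = |A| + |B| − 2·|A∩B| = 10 + 39 − 12 = 37.00.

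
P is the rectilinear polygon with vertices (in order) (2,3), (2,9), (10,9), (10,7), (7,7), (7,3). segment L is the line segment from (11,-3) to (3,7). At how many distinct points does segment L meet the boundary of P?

The segment meets the boundary at (6.2,3).

1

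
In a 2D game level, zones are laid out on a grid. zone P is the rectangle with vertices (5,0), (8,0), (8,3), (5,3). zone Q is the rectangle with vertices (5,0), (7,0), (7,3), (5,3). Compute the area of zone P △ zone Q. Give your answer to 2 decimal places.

|zone P∩zone Q|: x∈[5,7], y∈[0,3] → 2·3 = 6.
|zone P △ zone Q| = |zone P| + |zone Q| − 2·|zone P∩zone Q| = 9 + 6 − 12 = 3.00.

3.00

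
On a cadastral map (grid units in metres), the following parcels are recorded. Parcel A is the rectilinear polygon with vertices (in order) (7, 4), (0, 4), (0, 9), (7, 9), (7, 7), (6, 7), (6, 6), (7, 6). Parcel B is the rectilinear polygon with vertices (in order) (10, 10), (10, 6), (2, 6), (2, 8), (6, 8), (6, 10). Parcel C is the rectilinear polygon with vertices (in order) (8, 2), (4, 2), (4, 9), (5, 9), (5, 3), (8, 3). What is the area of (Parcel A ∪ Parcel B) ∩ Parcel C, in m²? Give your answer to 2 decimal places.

The region (Parcel A ∪ Parcel B) ∩ Parcel C is the polygon with vertices (5,9), (5,4), (4,4), (4,9).
By the shoelace formula its area is 5.00.

5.00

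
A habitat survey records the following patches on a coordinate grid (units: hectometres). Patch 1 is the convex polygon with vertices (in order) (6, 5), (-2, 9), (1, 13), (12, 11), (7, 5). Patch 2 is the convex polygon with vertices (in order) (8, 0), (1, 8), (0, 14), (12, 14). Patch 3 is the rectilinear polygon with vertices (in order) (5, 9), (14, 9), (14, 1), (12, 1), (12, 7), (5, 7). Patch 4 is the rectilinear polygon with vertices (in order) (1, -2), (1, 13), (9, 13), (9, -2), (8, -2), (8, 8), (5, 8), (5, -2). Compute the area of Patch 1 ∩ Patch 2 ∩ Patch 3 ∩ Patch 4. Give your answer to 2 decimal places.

4.93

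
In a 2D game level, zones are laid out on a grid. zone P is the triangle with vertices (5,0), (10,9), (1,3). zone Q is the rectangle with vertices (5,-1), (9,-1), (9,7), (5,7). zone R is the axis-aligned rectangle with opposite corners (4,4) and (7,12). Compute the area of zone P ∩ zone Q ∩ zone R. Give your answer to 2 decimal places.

The intersection is the polygon with vertices (5,5.667), (7,7), (7,4), (5,4).
By the shoelace formula its area is 4.67.

4.67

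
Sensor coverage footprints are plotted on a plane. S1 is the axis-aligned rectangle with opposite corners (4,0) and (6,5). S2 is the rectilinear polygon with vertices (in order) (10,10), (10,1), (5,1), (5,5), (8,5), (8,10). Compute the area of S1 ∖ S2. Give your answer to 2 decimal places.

|S1| = 10, |S1∩S2| = 4.
|S1 ∖ S2| = |S1| − |S1∩S2| = 10 − 4 = 6.00.

6.00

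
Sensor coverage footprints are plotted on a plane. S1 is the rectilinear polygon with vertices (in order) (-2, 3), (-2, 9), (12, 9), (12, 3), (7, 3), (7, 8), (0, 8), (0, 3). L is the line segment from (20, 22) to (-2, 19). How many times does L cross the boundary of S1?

The segment lies entirely outside S1 and never meets its boundary.

0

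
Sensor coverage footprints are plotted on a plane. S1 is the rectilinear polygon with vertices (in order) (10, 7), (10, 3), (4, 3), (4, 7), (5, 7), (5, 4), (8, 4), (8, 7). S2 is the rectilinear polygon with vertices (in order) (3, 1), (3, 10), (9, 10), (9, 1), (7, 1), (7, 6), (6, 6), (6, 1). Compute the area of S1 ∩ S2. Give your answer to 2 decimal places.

10.00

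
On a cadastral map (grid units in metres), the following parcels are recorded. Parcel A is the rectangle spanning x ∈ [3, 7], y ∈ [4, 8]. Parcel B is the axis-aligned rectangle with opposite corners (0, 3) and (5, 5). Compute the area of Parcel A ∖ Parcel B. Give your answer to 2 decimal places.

|Parcel A∩Parcel B|: x∈[3,5], y∈[4,5] → 2·1 = 2.
|Parcel A| = 16.
|Parcel A ∖ Parcel B| = |Parcel A| − |Parcel A∩Parcel B| = 16 − 2 = 14.00.

14.00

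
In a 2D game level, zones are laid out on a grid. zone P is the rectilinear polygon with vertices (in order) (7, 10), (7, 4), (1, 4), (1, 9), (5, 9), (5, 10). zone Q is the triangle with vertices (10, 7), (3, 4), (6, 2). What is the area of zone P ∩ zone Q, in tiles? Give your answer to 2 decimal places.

The intersection is the polygon with vertices (7,4), (3,4), (7,5.714).
By the shoelace formula its area is 3.43.

3.43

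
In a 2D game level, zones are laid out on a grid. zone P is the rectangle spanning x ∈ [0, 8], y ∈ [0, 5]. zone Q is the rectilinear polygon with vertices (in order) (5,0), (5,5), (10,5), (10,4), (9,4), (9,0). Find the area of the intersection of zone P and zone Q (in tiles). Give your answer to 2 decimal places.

15.00

The intersection is the polygon with vertices (8,0), (5,0), (5,5), (8,5).
By the shoelace formula its area is 15.00.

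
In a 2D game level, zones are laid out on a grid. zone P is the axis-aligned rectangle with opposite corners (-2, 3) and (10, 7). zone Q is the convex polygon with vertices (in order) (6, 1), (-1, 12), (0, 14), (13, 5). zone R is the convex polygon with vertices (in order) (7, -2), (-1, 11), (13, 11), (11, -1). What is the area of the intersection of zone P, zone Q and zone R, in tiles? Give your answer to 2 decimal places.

The intersection is the polygon with vertices (10,3.286), (9.5,3), (4.727,3), (2.182,7), (10,7).
By the shoelace formula its area is 26.11.

26.11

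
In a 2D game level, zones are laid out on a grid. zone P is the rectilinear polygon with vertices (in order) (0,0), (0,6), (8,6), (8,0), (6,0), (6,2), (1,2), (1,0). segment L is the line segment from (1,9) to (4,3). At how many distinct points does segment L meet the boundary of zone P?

The segment meets the boundary at (2.5,6).

1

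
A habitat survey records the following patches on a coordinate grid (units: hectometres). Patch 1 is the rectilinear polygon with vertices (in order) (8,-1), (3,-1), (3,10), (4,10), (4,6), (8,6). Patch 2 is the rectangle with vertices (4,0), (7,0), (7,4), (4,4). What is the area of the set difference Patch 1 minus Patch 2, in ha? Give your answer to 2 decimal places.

27.00

|Patch 1| = 39, |Patch 1∩Patch 2| = 12.
|Patch 1 ∖ Patch 2| = |Patch 1| − |Patch 1∩Patch 2| = 39 − 12 = 27.00.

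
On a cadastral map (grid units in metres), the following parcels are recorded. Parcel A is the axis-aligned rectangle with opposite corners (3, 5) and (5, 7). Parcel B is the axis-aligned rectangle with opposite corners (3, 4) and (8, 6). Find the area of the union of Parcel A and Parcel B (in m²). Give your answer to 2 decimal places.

12.00

By inclusion–exclusion:
Individual areas: |Parcel A| = 4, |Parcel B| = 10.
|Parcel A∩Parcel B|: x∈[3,5], y∈[5,6] → 2·1 = 2.
|Parcel A ∪ Parcel B| = 14 − 2 = 12.00.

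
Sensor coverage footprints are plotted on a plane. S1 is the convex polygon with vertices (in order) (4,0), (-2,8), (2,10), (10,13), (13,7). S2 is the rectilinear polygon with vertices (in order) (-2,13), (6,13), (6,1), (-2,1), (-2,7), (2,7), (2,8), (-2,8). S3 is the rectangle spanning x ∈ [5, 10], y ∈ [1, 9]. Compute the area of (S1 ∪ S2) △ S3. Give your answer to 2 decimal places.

122.59

|S1 ∪ S2| = 145.6984.
|(S1 ∪ S2) ∩ S3| = 31.5556.
|(S1 ∪ S2) △ S3| = 145.6984 + 40 − 63.1111 = 122.59.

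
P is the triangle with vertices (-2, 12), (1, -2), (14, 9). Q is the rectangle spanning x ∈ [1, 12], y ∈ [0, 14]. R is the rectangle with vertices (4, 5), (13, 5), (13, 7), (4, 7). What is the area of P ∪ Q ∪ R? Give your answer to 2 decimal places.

By inclusion–exclusion:
Individual areas: |P| = 107.5, |Q| = 154, |R| = 18.
|P∩Q| = 82.9128.
|P∩R| = 12.9091.
|Q∩R|: x∈[4,12], y∈[5,7] → 8·2 = 16.
|P∩Q∩R| = 12.9091.
|P ∪ Q ∪ R| = 279.5 − 111.8219 + 12.9091 = 180.59.

180.59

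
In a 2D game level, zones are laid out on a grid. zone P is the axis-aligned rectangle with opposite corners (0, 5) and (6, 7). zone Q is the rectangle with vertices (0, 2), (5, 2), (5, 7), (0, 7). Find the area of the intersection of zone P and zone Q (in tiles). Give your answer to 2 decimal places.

10.00

|zone P∩zone Q|: x∈[0,5], y∈[5,7] → 5·2 = 10.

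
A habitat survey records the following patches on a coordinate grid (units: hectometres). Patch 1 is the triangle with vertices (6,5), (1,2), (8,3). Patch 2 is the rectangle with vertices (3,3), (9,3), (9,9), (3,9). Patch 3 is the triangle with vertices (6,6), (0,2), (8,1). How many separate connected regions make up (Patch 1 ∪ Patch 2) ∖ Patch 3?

1

(Patch 1 ∪ Patch 2) ∖ Patch 3 is a single connected region.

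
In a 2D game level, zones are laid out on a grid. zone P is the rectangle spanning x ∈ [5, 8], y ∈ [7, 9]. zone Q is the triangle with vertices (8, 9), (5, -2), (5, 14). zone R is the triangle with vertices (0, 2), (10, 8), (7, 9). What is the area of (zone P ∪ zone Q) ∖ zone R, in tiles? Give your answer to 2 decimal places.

|zone P ∪ zone Q| = 24.5455.
|(zone P ∪ zone Q) ∩ zone R| = 6.8897.
|(zone P ∪ zone Q) ∖ zone R| = 24.5455 − 6.8897 = 17.66.

17.66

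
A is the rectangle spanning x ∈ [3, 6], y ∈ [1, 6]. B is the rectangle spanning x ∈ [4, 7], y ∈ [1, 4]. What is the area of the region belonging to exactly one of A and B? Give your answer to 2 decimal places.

12.00

|A∩B|: x∈[4,6], y∈[1,4] → 2·3 = 6.
|A △ B| = |A| + |B| − 2·|A∩B| = 15 + 9 − 12 = 12.00.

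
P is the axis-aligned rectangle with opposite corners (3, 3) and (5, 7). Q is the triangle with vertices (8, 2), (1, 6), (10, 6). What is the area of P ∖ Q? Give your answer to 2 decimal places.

|P| = 8, |P∩Q| = 3.4286.
|P ∖ Q| = |P| − |P∩Q| = 8 − 3.4286 = 4.57.

4.57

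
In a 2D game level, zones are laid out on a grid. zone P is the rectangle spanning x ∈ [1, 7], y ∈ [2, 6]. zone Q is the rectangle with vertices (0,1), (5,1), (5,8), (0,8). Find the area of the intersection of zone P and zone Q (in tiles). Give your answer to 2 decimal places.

16.00

|zone P∩zone Q|: x∈[1,5], y∈[2,6] → 4·4 = 16.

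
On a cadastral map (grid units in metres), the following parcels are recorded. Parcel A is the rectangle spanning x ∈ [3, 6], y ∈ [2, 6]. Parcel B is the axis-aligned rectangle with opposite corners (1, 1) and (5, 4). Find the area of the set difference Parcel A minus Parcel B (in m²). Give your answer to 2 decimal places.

|Parcel A∩Parcel B|: x∈[3,5], y∈[2,4] → 2·2 = 4.
|Parcel A| = 12.
|Parcel A ∖ Parcel B| = |Parcel A| − |Parcel A∩Parcel B| = 12 − 4 = 8.00.

8.00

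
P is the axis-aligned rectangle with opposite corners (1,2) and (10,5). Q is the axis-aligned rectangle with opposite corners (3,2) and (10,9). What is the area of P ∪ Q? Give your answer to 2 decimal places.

55.00

By inclusion–exclusion:
Individual areas: |P| = 27, |Q| = 49.
|P∩Q|: x∈[3,10], y∈[2,5] → 7·3 = 21.
|P ∪ Q| = 76 − 21 = 55.00.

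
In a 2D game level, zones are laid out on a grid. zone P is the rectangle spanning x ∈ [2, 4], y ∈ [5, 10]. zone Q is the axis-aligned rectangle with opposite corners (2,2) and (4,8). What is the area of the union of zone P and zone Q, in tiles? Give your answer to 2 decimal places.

By inclusion–exclusion:
Individual areas: |zone P| = 10, |zone Q| = 12.
|zone P∩zone Q|: x∈[2,4], y∈[5,8] → 2·3 = 6.
|zone P ∪ zone Q| = 22 − 6 = 16.00.

16.00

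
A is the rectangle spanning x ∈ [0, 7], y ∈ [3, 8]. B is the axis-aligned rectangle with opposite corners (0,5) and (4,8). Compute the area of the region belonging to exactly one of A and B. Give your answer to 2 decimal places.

|A∩B|: x∈[0,4], y∈[5,8] → 4·3 = 12.
|A △ B| = |A| + |B| − 2·|A∩B| = 35 + 12 − 24 = 23.00.

23.00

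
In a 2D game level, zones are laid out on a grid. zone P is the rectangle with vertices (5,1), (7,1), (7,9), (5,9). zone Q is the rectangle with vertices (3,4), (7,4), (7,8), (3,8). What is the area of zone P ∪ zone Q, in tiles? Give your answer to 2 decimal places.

By inclusion–exclusion:
Individual areas: |zone P| = 16, |zone Q| = 16.
|zone P∩zone Q|: x∈[5,7], y∈[4,8] → 2·4 = 8.
|zone P ∪ zone Q| = 32 − 8 = 24.00.

24.00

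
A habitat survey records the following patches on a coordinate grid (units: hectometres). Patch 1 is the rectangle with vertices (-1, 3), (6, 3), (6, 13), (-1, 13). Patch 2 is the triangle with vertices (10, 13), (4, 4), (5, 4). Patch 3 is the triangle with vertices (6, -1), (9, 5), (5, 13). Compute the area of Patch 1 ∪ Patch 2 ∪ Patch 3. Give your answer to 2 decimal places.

By inclusion–exclusion:
Individual areas: |Patch 1| = 70, |Patch 2| = 4.5, |Patch 3| = 24.
|Patch 1∩Patch 2| = 2.1.
|Patch 1∩Patch 3| = 5.4286.
|Patch 2∩Patch 3| = 1.8734.
|Patch 1∩Patch 2∩Patch 3| = 0.6012.
|Patch 1 ∪ Patch 2 ∪ Patch 3| = 98.5 − 9.402 + 0.6012 = 89.70.

89.70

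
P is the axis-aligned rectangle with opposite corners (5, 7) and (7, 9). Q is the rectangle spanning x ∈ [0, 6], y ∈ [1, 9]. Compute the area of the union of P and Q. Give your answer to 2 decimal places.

50.00

By inclusion–exclusion:
Individual areas: |P| = 4, |Q| = 48.
|P∩Q|: x∈[5,6], y∈[7,9] → 1·2 = 2.
|P ∪ Q| = 52 − 2 = 50.00.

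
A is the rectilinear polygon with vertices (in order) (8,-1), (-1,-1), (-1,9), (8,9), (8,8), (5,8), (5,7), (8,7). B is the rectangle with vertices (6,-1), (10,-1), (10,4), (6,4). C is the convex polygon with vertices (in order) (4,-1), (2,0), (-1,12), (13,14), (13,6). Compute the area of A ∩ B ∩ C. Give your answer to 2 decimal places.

5.33

The intersection is the polygon with vertices (6,4), (8,4), (8,2.111), (6,0.556).
By the shoelace formula its area is 5.33.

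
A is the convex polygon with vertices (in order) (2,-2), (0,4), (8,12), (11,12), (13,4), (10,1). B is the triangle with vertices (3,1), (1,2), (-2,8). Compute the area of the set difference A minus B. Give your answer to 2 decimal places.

107.50

|A| = 110.5, |A∩B| = 3.
|A ∖ B| = |A| − |A∩B| = 110.5 − 3 = 107.50.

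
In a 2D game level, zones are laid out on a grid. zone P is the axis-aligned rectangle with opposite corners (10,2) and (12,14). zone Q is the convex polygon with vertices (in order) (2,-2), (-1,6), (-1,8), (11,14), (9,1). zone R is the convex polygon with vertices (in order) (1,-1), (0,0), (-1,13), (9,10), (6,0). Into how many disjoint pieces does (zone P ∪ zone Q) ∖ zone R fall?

2

(zone P ∪ zone Q) ∖ zone R splits into 2 disjoint pieces (area 55.7762, area 1.445).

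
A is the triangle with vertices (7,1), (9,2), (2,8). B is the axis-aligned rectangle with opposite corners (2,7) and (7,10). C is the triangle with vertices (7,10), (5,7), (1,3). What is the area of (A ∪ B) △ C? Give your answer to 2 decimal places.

24.15

|A ∪ B| = 24.2738.
|(A ∪ B) ∩ C| = 1.0637.
|(A ∪ B) △ C| = 24.2738 + 2 − 2.1273 = 24.15.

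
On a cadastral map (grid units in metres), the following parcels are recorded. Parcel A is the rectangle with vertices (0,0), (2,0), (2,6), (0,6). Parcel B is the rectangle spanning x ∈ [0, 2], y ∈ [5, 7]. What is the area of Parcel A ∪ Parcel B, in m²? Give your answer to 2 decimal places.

14.00

By inclusion–exclusion:
Individual areas: |Parcel A| = 12, |Parcel B| = 4.
|Parcel A∩Parcel B|: x∈[0,2], y∈[5,6] → 2·1 = 2.
|Parcel A ∪ Parcel B| = 16 − 2 = 14.00.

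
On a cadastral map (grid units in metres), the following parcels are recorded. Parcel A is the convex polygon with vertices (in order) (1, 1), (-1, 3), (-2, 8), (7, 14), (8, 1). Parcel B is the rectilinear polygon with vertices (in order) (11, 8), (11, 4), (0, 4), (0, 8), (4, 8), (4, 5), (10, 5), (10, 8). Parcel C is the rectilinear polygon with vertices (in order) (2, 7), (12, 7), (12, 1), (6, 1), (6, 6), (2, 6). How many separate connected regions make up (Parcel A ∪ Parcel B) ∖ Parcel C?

2

(Parcel A ∪ Parcel B) ∖ Parcel C splits into 2 disjoint pieces (area 75.3846, area 1).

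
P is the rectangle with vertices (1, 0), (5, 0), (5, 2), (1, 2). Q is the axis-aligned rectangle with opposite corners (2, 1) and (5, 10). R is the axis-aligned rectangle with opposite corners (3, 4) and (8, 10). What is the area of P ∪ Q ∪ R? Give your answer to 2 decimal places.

50.00

By inclusion–exclusion:
Individual areas: |P| = 8, |Q| = 27, |R| = 30.
|P∩Q|: x∈[2,5], y∈[1,2] → 3·1 = 3.
|P∩R| = 0 (no overlap).
|Q∩R|: x∈[3,5], y∈[4,10] → 2·6 = 12.
|P∩Q∩R| = 0.
|P ∪ Q ∪ R| = 65 − 15 + 0 = 50.00.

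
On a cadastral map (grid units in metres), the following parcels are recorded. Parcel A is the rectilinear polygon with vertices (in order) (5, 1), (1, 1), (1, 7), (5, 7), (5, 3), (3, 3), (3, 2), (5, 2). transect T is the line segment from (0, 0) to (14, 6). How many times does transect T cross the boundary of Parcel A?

The segment meets the boundary at (4.667,2), (2.333,1).

2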